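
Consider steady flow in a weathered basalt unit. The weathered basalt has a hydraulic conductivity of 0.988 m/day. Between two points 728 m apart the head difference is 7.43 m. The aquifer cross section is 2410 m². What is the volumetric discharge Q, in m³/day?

Hydraulic gradient i = Δh / L = 7.43 / 728 = 0.01021.
Darcy's law: Q = K · A · i = 0.9880 × 2410 × 0.01021 = 24.30 m³/day.

24.3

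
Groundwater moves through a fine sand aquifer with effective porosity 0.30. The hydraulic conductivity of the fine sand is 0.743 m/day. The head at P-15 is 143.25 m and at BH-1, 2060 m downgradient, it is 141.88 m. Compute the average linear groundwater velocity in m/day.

0.00165

Hydraulic gradient i = (143.25 − 141.88) / 2060 = 1.37 / 2060 = 0.0006650.
Darcy flux q = K · i = 0.7430 × 0.0006650 = 0.0004941 m/day.
Seepage velocity v = q / n_e = 0.0004941 / 0.30 = 0.001647 m/day.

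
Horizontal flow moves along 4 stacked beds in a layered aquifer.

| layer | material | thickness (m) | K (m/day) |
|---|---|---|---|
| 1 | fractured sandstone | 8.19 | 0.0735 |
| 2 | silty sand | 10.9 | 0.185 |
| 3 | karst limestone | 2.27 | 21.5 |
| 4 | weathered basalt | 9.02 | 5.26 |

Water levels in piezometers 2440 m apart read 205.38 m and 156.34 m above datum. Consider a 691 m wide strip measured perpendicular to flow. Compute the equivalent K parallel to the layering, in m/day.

3.25

Flow is parallel to layering, so each bed carries its own Darcy discharge and the transmissivities add.
Σ(K_i·b_i) = 0.0735×8.19 + 0.185×10.9 + 21.5×2.27 + 5.26×9.02 = 98.87 m²/day.
Total thickness b = 30.38 m, so K_eq = Σ(K_i·b_i)/b = 3.254 m/day.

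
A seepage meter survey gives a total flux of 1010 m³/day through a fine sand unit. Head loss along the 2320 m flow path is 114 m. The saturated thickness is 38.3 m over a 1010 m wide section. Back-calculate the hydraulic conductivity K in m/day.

0.531

Cross-sectional area A = 1010 × 38.3 = 38683 m².
Hydraulic gradient i = Δh / L = 114 / 2320 = 0.04914.
From Q = K·A·i, K = Q / (A·i) = 1010 / (38683 × 0.04914) = 0.5314 m/day.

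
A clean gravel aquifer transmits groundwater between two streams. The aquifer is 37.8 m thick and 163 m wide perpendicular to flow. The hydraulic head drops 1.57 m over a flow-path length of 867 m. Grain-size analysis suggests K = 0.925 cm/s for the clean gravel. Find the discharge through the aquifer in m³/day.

8920

Convert K: 0.925 cm/s × 864 = 799.2 m/day.
Cross-sectional area A = 163 × 37.8 = 6161 m².
Hydraulic gradient i = Δh / L = 1.57 / 867 = 0.001811.
Darcy's law: Q = K · A · i = 799.2 × 6161 × 0.001811 = 8917 m³/day.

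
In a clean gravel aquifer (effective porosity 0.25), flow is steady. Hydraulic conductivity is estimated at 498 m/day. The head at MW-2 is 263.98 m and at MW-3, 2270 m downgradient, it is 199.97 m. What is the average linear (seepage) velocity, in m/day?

Hydraulic gradient i = (263.98 − 199.97) / 2270 = 64.01 / 2270 = 0.02820.
Darcy flux q = K · i = 498.0 × 0.02820 = 14.04 m/day.
Seepage velocity v = q / n_e = 14.04 / 0.25 = 56.17 m/day.

56.2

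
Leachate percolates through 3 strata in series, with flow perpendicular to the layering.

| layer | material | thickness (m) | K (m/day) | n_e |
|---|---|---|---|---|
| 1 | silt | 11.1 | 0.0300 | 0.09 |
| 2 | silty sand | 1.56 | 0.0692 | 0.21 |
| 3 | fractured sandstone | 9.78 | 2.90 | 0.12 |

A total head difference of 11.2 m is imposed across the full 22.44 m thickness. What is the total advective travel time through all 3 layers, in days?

With flow normal to the layers, continuity requires the same specific discharge q through every layer.
Σ(b_i/K_i) = 11.1/0.0300 + 1.56/0.0692 + 9.78/2.90 = 395.9 d.
q = Δh / Σ(b_i/K_i) = 11.2 / 395.9 = 0.02829 m/day.
In each layer the seepage velocity is v_i = q/n_i, so the layer transit time is t_i = b_i·n_i / q:
  layer 1 (silt): t_1 = 11.1 × 0.09 / 0.02829 = 35.31 d
  layer 2 (silty sand): t_2 = 1.56 × 0.21 / 0.02829 = 11.58 d
  layer 3 (fractured sandstone): t_3 = 9.78 × 0.12 / 0.02829 = 41.49 d
Total t = Σ t_i = 88.38 days.

88.4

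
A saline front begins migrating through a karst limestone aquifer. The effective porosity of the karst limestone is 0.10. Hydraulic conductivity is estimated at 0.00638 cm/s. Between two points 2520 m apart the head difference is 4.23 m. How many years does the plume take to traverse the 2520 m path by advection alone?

74.6

Convert K: 0.00638 cm/s × 864 = 5.512 m/day.
Hydraulic gradient i = Δh / L = 4.23 / 2520 = 0.001679.
Darcy flux q = K · i = 5.512 × 0.001679 = 0.009253 m/day.
Seepage velocity v = q / n_e = 0.009253 / 0.10 = 0.09253 m/day.
Travel time t = L / v = 2520 / 0.09253 = 27235 days = 74.57 years.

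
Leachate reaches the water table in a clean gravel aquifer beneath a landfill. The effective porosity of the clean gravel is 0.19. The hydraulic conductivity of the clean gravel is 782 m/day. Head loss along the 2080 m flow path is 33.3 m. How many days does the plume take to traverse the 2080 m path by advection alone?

Hydraulic gradient i = Δh / L = 33.3 / 2080 = 0.01601.
Darcy flux q = K · i = 782.0 × 0.01601 = 12.52 m/day.
Seepage velocity v = q / n_e = 12.52 / 0.19 = 65.89 m/day.
Travel time t = L / v = 2080 / 65.89 = 31.57 days.

31.6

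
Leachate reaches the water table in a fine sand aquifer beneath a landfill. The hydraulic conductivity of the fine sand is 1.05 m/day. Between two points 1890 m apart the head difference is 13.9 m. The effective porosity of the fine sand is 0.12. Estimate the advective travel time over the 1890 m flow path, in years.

Hydraulic gradient i = Δh / L = 13.9 / 1890 = 0.007354.
Darcy flux q = K · i = 1.050 × 0.007354 = 0.007722 m/day.
Seepage velocity v = q / n_e = 0.007722 / 0.12 = 0.06435 m/day.
Travel time t = L / v = 1890 / 0.06435 = 29370 days = 80.41 years.

80.4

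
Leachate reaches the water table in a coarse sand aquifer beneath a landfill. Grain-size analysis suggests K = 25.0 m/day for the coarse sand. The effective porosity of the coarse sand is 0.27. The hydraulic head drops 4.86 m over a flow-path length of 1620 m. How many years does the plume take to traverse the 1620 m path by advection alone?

Hydraulic gradient i = Δh / L = 4.86 / 1620 = 0.003000.
Darcy flux q = K · i = 25.00 × 0.003000 = 0.07500 m/day.
Seepage velocity v = q / n_e = 0.07500 / 0.27 = 0.2778 m/day.
Travel time t = L / v = 1620 / 0.2778 = 5832 days = 15.97 years.

16.0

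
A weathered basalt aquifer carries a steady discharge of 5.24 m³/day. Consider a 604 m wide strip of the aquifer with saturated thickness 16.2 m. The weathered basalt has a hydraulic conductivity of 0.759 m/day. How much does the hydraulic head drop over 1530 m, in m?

1.08

Cross-sectional area A = 604 × 16.2 = 9785 m².
From Q = K·A·i, i = Q / (K·A) = 5.24 / (0.7590 × 9785) = 0.0007056.
Head loss Δh = i · L = 0.0007056 × 1530 = 1.080 m.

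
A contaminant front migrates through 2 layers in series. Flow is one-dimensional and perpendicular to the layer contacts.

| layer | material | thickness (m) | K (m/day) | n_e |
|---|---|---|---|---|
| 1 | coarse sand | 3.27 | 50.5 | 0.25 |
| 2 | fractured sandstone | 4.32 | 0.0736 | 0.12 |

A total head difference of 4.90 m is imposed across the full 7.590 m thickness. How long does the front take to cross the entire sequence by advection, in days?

16.0

With flow normal to the layers, continuity requires the same specific discharge q through every layer.
Σ(b_i/K_i) = 3.27/50.5 + 4.32/0.0736 = 58.76 d.
q = Δh / Σ(b_i/K_i) = 4.90 / 58.76 = 0.08339 m/day.
In each layer the seepage velocity is v_i = q/n_i, so the layer transit time is t_i = b_i·n_i / q:
  layer 1 (coarse sand): t_1 = 3.27 × 0.25 / 0.08339 = 9.803 d
  layer 2 (fractured sandstone): t_2 = 4.32 × 0.12 / 0.08339 = 6.217 d
Total t = Σ t_i = 16.02 days.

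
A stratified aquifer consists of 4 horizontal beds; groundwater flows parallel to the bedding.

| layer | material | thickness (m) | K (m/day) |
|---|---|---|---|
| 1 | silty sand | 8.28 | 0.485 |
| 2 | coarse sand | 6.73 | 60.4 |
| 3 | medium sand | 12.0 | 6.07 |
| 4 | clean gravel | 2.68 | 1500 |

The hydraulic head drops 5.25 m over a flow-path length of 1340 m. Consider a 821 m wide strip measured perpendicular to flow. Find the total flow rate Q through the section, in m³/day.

14500

Flow is parallel to layering, so each bed carries its own Darcy discharge and the transmissivities add.
Σ(K_i·b_i) = 0.485×8.28 + 60.4×6.73 + 6.07×12.0 + 1500×2.68 = 4503 m²/day.
Hydraulic gradient i = Δh / L = 5.25 / 1340 = 0.003918.
Q = Σ(K_i·b_i) · W · i = 4503 × 821 × 0.003918 = 14485 m³/day.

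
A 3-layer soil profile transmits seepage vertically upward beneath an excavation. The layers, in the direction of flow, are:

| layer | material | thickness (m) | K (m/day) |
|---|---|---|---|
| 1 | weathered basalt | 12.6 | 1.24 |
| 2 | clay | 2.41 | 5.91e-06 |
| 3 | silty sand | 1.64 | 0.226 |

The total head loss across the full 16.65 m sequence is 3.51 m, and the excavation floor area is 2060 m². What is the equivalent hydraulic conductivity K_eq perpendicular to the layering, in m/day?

Flow is perpendicular to layering, so the layers act in series and the equivalent K is the thickness-weighted harmonic mean.
Total thickness L = 12.6 + 2.41 + 1.64 = 16.65 m.
Σ(b_i/K_i) = 12.6/1.24 + 2.41/5.91e-06 + 1.64/0.226 = 4.078e+05 d.
K_eq = L / Σ(b_i/K_i) = 16.65 / 4.078e+05 = 4.083e-05 m/day.

4.08e-05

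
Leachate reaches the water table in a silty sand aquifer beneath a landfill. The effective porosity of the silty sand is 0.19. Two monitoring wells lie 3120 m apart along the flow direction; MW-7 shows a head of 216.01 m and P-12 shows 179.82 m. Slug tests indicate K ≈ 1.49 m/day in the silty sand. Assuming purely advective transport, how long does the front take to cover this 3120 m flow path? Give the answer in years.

93.9

Hydraulic gradient i = (216.01 − 179.82) / 3120 = 36.19 / 3120 = 0.01160.
Darcy flux q = K · i = 1.490 × 0.01160 = 0.01728 m/day.
Seepage velocity v = q / n_e = 0.01728 / 0.19 = 0.09096 m/day.
Travel time t = L / v = 3120 / 0.09096 = 34300 days = 93.91 years.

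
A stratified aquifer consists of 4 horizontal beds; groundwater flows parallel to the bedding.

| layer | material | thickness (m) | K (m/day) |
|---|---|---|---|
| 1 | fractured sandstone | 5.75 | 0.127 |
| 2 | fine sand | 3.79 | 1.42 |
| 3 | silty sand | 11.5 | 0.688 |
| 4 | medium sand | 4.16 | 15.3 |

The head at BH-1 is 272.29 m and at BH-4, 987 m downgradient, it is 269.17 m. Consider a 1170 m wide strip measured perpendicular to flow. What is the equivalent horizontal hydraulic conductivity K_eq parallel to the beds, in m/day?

Flow is parallel to layering, so each bed carries its own Darcy discharge and the transmissivities add.
Σ(K_i·b_i) = 0.127×5.75 + 1.42×3.79 + 0.688×11.5 + 15.3×4.16 = 77.67 m²/day.
Total thickness b = 25.20 m, so K_eq = Σ(K_i·b_i)/b = 3.082 m/day.

3.08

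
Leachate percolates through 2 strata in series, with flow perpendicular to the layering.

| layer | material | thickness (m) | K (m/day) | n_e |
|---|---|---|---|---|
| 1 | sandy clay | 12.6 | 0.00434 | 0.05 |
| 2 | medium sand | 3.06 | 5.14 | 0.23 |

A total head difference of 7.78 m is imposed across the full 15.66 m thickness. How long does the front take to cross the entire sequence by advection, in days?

498

With flow normal to the layers, continuity requires the same specific discharge q through every layer.
Σ(b_i/K_i) = 12.6/0.00434 + 3.06/5.14 = 2904 d.
q = Δh / Σ(b_i/K_i) = 7.78 / 2904 = 0.002679 m/day.
In each layer the seepage velocity is v_i = q/n_i, so the layer transit time is t_i = b_i·n_i / q:
  layer 1 (sandy clay): t_1 = 12.6 × 0.05 / 0.002679 = 235.1 d
  layer 2 (medium sand): t_2 = 3.06 × 0.23 / 0.002679 = 262.7 d
Total t = Σ t_i = 497.8 days.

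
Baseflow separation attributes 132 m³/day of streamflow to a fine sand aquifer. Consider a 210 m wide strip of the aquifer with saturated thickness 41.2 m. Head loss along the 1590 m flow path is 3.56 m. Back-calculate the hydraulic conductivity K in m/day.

Cross-sectional area A = 210 × 41.2 = 8652 m².
Hydraulic gradient i = Δh / L = 3.56 / 1590 = 0.002239.
From Q = K·A·i, K = Q / (A·i) = 132 / (8652 × 0.002239) = 6.814 m/day.

6.81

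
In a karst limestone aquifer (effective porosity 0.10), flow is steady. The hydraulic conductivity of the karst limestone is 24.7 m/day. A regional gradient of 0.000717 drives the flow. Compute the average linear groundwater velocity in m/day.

0.177

Hydraulic gradient i = 0.000717.
Darcy flux q = K · i = 24.70 × 0.0007170 = 0.01771 m/day.
Seepage velocity v = q / n_e = 0.01771 / 0.10 = 0.1771 m/day.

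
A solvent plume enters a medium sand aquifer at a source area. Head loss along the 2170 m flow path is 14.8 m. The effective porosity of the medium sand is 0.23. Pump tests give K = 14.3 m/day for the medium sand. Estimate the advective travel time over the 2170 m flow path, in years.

Hydraulic gradient i = Δh / L = 14.8 / 2170 = 0.006820.
Darcy flux q = K · i = 14.30 × 0.006820 = 0.09753 m/day.
Seepage velocity v = q / n_e = 0.09753 / 0.23 = 0.4240 m/day.
Travel time t = L / v = 2170 / 0.4240 = 5117 days = 14.01 years.

14.0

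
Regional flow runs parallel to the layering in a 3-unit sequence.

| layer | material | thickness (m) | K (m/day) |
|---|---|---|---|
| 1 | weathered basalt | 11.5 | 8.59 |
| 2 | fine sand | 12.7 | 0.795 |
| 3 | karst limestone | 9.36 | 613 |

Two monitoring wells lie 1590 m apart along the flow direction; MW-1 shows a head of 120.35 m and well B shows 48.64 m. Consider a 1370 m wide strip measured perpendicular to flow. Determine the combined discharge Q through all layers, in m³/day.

Flow is parallel to layering, so each bed carries its own Darcy discharge and the transmissivities add.
Σ(K_i·b_i) = 8.59×11.5 + 0.795×12.7 + 613×9.36 = 5847 m²/day.
Hydraulic gradient i = (120.35 − 48.64) / 1590 = 71.71 / 1590 = 0.04510.
Q = Σ(K_i·b_i) · W · i = 5847 × 1370 × 0.04510 = 3.612e+05 m³/day.

361000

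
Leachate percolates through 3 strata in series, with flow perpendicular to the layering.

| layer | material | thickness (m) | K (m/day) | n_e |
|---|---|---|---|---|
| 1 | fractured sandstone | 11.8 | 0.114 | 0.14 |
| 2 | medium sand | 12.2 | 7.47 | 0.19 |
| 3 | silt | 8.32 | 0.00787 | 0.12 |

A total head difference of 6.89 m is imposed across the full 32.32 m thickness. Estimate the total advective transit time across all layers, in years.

With flow normal to the layers, continuity requires the same specific discharge q through every layer.
Σ(b_i/K_i) = 11.8/0.114 + 12.2/7.47 + 8.32/0.00787 = 1162 d.
q = Δh / Σ(b_i/K_i) = 6.89 / 1162 = 0.005928 m/day.
In each layer the seepage velocity is v_i = q/n_i, so the layer transit time is t_i = b_i·n_i / q:
  layer 1 (fractured sandstone): t_1 = 11.8 × 0.14 / 0.005928 = 278.7 d
  layer 2 (medium sand): t_2 = 12.2 × 0.19 / 0.005928 = 391.0 d
  layer 3 (silt): t_3 = 8.32 × 0.12 / 0.005928 = 168.4 d
Total t = Σ t_i = 838.2 days = 2.295 years.

2.29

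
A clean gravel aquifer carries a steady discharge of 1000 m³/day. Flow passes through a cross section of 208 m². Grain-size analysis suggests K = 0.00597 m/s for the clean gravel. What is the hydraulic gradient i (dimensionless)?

Convert K: 0.00597 m/s × 86400 = 515.8 m/day.
From Q = K·A·i, i = Q / (K·A) = 1000 / (515.8 × 208.0) = 0.009321.

0.00932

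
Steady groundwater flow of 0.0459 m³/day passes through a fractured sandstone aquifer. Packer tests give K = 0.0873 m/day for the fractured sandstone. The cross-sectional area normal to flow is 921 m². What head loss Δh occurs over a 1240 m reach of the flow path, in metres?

0.708

From Q = K·A·i, i = Q / (K·A) = 0.0459 / (0.08730 × 921.0) = 0.0005709.
Head loss Δh = i · L = 0.0005709 × 1240 = 0.7079 m.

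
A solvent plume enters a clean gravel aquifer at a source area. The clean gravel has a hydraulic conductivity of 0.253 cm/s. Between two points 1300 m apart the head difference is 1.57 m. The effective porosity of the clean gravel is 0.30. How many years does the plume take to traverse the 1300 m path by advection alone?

Convert K: 0.253 cm/s × 864 = 218.6 m/day.
Hydraulic gradient i = Δh / L = 1.57 / 1300 = 0.001208.
Darcy flux q = K · i = 218.6 × 0.001208 = 0.2640 m/day.
Seepage velocity v = q / n_e = 0.2640 / 0.30 = 0.8800 m/day.
Travel time t = L / v = 1300 / 0.8800 = 1477 days = 4.045 years.

4.04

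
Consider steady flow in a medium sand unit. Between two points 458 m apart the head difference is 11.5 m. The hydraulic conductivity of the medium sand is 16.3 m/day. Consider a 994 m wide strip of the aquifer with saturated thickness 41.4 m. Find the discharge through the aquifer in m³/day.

Cross-sectional area A = 994 × 41.4 = 41152 m².
Hydraulic gradient i = Δh / L = 11.5 / 458 = 0.02511.
Darcy's law: Q = K · A · i = 16.30 × 41152 × 0.02511 = 16843 m³/day.

16800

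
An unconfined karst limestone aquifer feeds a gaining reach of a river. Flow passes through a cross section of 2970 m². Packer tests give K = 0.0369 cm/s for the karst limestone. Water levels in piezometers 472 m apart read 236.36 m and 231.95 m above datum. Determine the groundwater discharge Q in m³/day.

885

Convert K: 0.0369 cm/s × 864 = 31.88 m/day.
Hydraulic gradient i = (236.36 − 231.95) / 472 = 4.41 / 472 = 0.009343.
Darcy's law: Q = K · A · i = 31.88 × 2970 × 0.009343 = 884.7 m³/day.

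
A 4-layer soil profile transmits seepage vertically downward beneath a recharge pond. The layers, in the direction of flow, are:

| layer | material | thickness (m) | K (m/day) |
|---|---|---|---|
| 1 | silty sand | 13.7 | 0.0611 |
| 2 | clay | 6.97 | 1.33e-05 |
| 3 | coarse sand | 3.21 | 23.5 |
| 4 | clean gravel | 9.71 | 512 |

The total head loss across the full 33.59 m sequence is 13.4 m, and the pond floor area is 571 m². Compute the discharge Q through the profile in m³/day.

Flow is perpendicular to layering, so the layers act in series and the equivalent K is the thickness-weighted harmonic mean.
Total thickness L = 13.7 + 6.97 + 3.21 + 9.71 = 33.59 m.
Σ(b_i/K_i) = 13.7/0.0611 + 6.97/1.33e-05 + 3.21/23.5 + 9.71/512 = 5.243e+05 d.
K_eq = L / Σ(b_i/K_i) = 33.59 / 5.243e+05 = 6.407e-05 m/day.
Q = K_eq · A · (Δh/L) = 6.407e-05 × 571 × (13.4/33.59) = 0.01459 m³/day.

0.0146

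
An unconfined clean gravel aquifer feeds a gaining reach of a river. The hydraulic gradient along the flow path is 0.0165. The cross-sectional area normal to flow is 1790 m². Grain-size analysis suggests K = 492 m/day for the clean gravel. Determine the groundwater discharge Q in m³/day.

14500

Hydraulic gradient i = 0.0165.
Darcy's law: Q = K · A · i = 492.0 × 1790 × 0.01650 = 14531 m³/day.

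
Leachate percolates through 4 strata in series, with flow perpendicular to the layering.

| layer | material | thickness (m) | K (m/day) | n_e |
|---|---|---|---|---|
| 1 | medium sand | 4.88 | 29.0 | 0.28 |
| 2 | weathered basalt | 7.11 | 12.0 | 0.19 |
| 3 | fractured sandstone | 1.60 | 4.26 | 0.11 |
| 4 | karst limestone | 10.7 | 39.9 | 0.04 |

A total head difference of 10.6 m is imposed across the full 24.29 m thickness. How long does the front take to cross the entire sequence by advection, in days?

0.440

With flow normal to the layers, continuity requires the same specific discharge q through every layer.
Σ(b_i/K_i) = 4.88/29.0 + 7.11/12.0 + 1.60/4.26 + 10.7/39.9 = 1.405 d.
q = Δh / Σ(b_i/K_i) = 10.6 / 1.405 = 7.547 m/day.
In each layer the seepage velocity is v_i = q/n_i, so the layer transit time is t_i = b_i·n_i / q:
  layer 1 (medium sand): t_1 = 4.88 × 0.28 / 7.547 = 0.1811 d
  layer 2 (weathered basalt): t_2 = 7.11 × 0.19 / 7.547 = 0.1790 d
  layer 3 (fractured sandstone): t_3 = 1.60 × 0.11 / 7.547 = 0.02332 d
  layer 4 (karst limestone): t_4 = 10.7 × 0.04 / 7.547 = 0.05671 d
Total t = Σ t_i = 0.4401 days.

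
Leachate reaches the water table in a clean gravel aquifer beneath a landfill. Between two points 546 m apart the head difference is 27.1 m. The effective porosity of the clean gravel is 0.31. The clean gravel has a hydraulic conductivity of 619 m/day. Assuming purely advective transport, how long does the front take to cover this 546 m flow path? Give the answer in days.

5.51

Hydraulic gradient i = Δh / L = 27.1 / 546 = 0.04963.
Darcy flux q = K · i = 619.0 × 0.04963 = 30.72 m/day.
Seepage velocity v = q / n_e = 30.72 / 0.31 = 99.11 m/day.
Travel time t = L / v = 546 / 99.11 = 5.509 days.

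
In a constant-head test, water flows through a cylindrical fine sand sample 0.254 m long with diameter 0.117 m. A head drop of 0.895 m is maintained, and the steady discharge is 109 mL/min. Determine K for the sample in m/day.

4.14

Cross-sectional area A = π·(d/2)² = π × (0.117/2)² = 0.01075 m².
Convert discharge: 109 mL/min = 1.817e-06 m³/s.
Darcy's law rearranged: K = Q·L / (A·Δh) = 1.817e-06 × 0.254 / (0.01075 × 0.895) = 4.795e-05 m/s = 4.143 m/day.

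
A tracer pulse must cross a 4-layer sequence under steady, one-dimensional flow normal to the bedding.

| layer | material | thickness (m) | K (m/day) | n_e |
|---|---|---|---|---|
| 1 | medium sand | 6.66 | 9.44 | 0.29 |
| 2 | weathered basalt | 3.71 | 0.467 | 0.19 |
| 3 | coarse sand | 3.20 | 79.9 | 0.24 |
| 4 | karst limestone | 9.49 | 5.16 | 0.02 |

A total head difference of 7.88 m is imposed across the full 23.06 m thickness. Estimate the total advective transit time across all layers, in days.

With flow normal to the layers, continuity requires the same specific discharge q through every layer.
Σ(b_i/K_i) = 6.66/9.44 + 3.71/0.467 + 3.20/79.9 + 9.49/5.16 = 10.53 d.
q = Δh / Σ(b_i/K_i) = 7.88 / 10.53 = 0.7484 m/day.
In each layer the seepage velocity is v_i = q/n_i, so the layer transit time is t_i = b_i·n_i / q:
  layer 1 (medium sand): t_1 = 6.66 × 0.29 / 0.7484 = 2.581 d
  layer 2 (weathered basalt): t_2 = 3.71 × 0.19 / 0.7484 = 0.9419 d
  layer 3 (coarse sand): t_3 = 3.20 × 0.24 / 0.7484 = 1.026 d
  layer 4 (karst limestone): t_4 = 9.49 × 0.02 / 0.7484 = 0.2536 d
Total t = Σ t_i = 4.802 days.

4.80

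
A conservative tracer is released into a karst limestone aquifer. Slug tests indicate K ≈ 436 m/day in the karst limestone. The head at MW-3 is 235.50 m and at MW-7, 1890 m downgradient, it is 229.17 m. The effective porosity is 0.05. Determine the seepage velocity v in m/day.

Hydraulic gradient i = (235.50 − 229.17) / 1890 = 6.33 / 1890 = 0.003349.
Darcy flux q = K · i = 436.0 × 0.003349 = 1.460 m/day.
Seepage velocity v = q / n_e = 1.460 / 0.05 = 29.21 m/day.

29.2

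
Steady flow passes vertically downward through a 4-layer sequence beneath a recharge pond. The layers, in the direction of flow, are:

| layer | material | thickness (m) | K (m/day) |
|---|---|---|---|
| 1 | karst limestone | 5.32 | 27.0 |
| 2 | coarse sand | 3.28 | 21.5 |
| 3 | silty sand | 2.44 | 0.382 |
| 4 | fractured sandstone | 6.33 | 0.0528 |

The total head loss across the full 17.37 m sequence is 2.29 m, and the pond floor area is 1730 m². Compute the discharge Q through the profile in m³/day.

Flow is perpendicular to layering, so the layers act in series and the equivalent K is the thickness-weighted harmonic mean.
Total thickness L = 5.32 + 3.28 + 2.44 + 6.33 = 17.37 m.
Σ(b_i/K_i) = 5.32/27.0 + 3.28/21.5 + 2.44/0.382 + 6.33/0.0528 = 126.6 d.
K_eq = L / Σ(b_i/K_i) = 17.37 / 126.6 = 0.1372 m/day.
Q = K_eq · A · (Δh/L) = 0.1372 × 1730 × (2.29/17.37) = 31.29 m³/day.

31.3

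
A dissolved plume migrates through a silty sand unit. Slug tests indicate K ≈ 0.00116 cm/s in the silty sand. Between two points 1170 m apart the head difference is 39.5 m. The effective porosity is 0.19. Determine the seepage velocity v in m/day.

0.178

Convert K: 0.00116 cm/s × 864 = 1.002 m/day.
Hydraulic gradient i = Δh / L = 39.5 / 1170 = 0.03376.
Darcy flux q = K · i = 1.002 × 0.03376 = 0.03384 m/day.
Seepage velocity v = q / n_e = 0.03384 / 0.19 = 0.1781 m/day.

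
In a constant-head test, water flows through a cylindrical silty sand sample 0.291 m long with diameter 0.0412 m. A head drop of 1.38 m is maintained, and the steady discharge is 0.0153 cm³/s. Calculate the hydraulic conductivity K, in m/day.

Cross-sectional area A = π·(d/2)² = π × (0.0412/2)² = 0.001333 m².
Convert discharge: 0.0153 cm³/s = 1.530e-08 m³/s.
Darcy's law rearranged: K = Q·L / (A·Δh) = 1.530e-08 × 0.291 / (0.001333 × 1.38) = 2.420e-06 m/s = 0.2091 m/day.

0.209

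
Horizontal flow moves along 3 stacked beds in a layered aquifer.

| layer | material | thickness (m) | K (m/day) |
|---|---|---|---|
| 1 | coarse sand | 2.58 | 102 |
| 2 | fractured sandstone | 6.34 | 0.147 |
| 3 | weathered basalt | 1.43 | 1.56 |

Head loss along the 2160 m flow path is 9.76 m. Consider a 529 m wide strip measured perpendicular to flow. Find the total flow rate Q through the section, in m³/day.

637

Flow is parallel to layering, so each bed carries its own Darcy discharge and the transmissivities add.
Σ(K_i·b_i) = 102×2.58 + 0.147×6.34 + 1.56×1.43 = 266.3 m²/day.
Hydraulic gradient i = Δh / L = 9.76 / 2160 = 0.004519.
Q = Σ(K_i·b_i) · W · i = 266.3 × 529 × 0.004519 = 636.6 m³/day.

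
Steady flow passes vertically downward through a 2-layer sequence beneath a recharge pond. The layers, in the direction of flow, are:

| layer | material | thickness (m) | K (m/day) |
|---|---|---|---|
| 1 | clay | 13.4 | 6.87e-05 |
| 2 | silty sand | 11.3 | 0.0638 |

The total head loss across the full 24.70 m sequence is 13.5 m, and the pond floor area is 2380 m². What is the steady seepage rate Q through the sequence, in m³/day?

Flow is perpendicular to layering, so the layers act in series and the equivalent K is the thickness-weighted harmonic mean.
Total thickness L = 13.4 + 11.3 = 24.70 m.
Σ(b_i/K_i) = 13.4/6.87e-05 + 11.3/0.0638 = 1.952e+05 d.
K_eq = L / Σ(b_i/K_i) = 24.70 / 1.952e+05 = 0.0001265 m/day.
Q = K_eq · A · (Δh/L) = 0.0001265 × 2380 × (13.5/24.70) = 0.1646 m³/day.

0.165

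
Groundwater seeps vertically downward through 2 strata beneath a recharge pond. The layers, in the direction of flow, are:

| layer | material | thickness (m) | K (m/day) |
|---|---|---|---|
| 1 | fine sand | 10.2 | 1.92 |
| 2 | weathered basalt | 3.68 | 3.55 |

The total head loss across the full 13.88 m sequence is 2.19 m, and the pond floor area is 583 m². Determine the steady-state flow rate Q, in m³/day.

Flow is perpendicular to layering, so the layers act in series and the equivalent K is the thickness-weighted harmonic mean.
Total thickness L = 10.2 + 3.68 = 13.88 m.
Σ(b_i/K_i) = 10.2/1.92 + 3.68/3.55 = 6.349 d.
K_eq = L / Σ(b_i/K_i) = 13.88 / 6.349 = 2.186 m/day.
Q = K_eq · A · (Δh/L) = 2.186 × 583 × (2.19/13.88) = 201.1 m³/day.

201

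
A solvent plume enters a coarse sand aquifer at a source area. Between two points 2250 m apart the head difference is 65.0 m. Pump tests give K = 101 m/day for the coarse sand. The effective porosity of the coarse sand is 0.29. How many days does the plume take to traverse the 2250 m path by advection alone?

224

Hydraulic gradient i = Δh / L = 65.0 / 2250 = 0.02889.
Darcy flux q = K · i = 101.0 × 0.02889 = 2.918 m/day.
Seepage velocity v = q / n_e = 2.918 / 0.29 = 10.06 m/day.
Travel time t = L / v = 2250 / 10.06 = 223.6 days.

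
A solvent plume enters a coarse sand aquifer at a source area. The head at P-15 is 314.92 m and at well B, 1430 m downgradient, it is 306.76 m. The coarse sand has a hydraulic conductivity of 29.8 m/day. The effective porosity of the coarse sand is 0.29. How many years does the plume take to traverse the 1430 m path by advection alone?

6.68

Hydraulic gradient i = (314.92 − 306.76) / 1430 = 8.16 / 1430 = 0.005706.
Darcy flux q = K · i = 29.80 × 0.005706 = 0.1700 m/day.
Seepage velocity v = q / n_e = 0.1700 / 0.29 = 0.5864 m/day.
Travel time t = L / v = 1430 / 0.5864 = 2439 days = 6.677 years.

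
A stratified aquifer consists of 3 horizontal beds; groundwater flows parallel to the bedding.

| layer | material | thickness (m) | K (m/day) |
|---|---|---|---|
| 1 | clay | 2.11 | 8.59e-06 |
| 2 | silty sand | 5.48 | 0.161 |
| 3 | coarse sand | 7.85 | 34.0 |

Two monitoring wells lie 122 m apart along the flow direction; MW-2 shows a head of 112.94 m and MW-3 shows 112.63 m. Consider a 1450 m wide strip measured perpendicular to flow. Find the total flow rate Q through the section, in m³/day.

Flow is parallel to layering, so each bed carries its own Darcy discharge and the transmissivities add.
Σ(K_i·b_i) = 8.59e-06×2.11 + 0.161×5.48 + 34.0×7.85 = 267.8 m²/day.
Hydraulic gradient i = (112.94 − 112.63) / 122 = 0.31 / 122 = 0.002541.
Q = Σ(K_i·b_i) · W · i = 267.8 × 1450 × 0.002541 = 986.6 m³/day.

987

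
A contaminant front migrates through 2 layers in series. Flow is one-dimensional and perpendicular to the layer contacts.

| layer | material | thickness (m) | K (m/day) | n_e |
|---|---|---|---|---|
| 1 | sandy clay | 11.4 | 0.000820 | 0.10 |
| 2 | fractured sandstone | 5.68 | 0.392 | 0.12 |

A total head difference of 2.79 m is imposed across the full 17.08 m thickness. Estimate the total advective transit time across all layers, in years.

With flow normal to the layers, continuity requires the same specific discharge q through every layer.
Σ(b_i/K_i) = 11.4/0.000820 + 5.68/0.392 = 13917 d.
q = Δh / Σ(b_i/K_i) = 2.79 / 13917 = 0.0002005 m/day.
In each layer the seepage velocity is v_i = q/n_i, so the layer transit time is t_i = b_i·n_i / q:
  layer 1 (sandy clay): t_1 = 11.4 × 0.10 / 0.0002005 = 5686 d
  layer 2 (fractured sandstone): t_2 = 5.68 × 0.12 / 0.0002005 = 3400 d
Total t = Σ t_i = 9086 days = 24.88 years.

24.9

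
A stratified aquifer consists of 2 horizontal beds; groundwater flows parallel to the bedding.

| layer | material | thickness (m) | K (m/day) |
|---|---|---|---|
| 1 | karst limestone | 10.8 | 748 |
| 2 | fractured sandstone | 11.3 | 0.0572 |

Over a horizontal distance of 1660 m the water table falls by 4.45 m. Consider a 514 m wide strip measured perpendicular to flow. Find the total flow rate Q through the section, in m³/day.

Flow is parallel to layering, so each bed carries its own Darcy discharge and the transmissivities add.
Σ(K_i·b_i) = 748×10.8 + 0.0572×11.3 = 8079 m²/day.
Hydraulic gradient i = Δh / L = 4.45 / 1660 = 0.002681.
Q = Σ(K_i·b_i) · W · i = 8079 × 514 × 0.002681 = 11132 m³/day.

11100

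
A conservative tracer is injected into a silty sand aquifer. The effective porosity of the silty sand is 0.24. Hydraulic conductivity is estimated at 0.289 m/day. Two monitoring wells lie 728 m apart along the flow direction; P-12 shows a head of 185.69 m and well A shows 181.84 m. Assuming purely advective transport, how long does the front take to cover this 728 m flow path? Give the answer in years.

313

Hydraulic gradient i = (185.69 − 181.84) / 728 = 3.85 / 728 = 0.005288.
Darcy flux q = K · i = 0.2890 × 0.005288 = 0.001528 m/day.
Seepage velocity v = q / n_e = 0.001528 / 0.24 = 0.006368 m/day.
Travel time t = L / v = 728 / 0.006368 = 1.143e+05 days = 313.0 years.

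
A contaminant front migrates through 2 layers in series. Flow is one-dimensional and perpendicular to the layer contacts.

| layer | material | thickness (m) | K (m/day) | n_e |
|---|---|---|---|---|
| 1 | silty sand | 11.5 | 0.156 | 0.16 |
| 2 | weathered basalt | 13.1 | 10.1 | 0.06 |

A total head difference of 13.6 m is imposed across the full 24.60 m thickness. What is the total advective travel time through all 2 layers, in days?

14.5

With flow normal to the layers, continuity requires the same specific discharge q through every layer.
Σ(b_i/K_i) = 11.5/0.156 + 13.1/10.1 = 75.01 d.
q = Δh / Σ(b_i/K_i) = 13.6 / 75.01 = 0.1813 m/day.
In each layer the seepage velocity is v_i = q/n_i, so the layer transit time is t_i = b_i·n_i / q:
  layer 1 (silty sand): t_1 = 11.5 × 0.16 / 0.1813 = 10.15 d
  layer 2 (weathered basalt): t_2 = 13.1 × 0.06 / 0.1813 = 4.335 d
Total t = Σ t_i = 14.48 days.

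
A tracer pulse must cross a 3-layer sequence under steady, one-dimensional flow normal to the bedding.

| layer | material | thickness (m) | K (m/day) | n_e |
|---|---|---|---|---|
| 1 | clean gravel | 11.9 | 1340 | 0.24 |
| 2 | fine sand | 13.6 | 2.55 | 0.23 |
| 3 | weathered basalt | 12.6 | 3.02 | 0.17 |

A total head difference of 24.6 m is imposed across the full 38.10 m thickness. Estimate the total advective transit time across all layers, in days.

3.14

With flow normal to the layers, continuity requires the same specific discharge q through every layer.
Σ(b_i/K_i) = 11.9/1340 + 13.6/2.55 + 12.6/3.02 = 9.514 d.
q = Δh / Σ(b_i/K_i) = 24.6 / 9.514 = 2.586 m/day.
In each layer the seepage velocity is v_i = q/n_i, so the layer transit time is t_i = b_i·n_i / q:
  layer 1 (clean gravel): t_1 = 11.9 × 0.24 / 2.586 = 1.105 d
  layer 2 (fine sand): t_2 = 13.6 × 0.23 / 2.586 = 1.210 d
  layer 3 (weathered basalt): t_3 = 12.6 × 0.17 / 2.586 = 0.8284 d
Total t = Σ t_i = 3.143 days.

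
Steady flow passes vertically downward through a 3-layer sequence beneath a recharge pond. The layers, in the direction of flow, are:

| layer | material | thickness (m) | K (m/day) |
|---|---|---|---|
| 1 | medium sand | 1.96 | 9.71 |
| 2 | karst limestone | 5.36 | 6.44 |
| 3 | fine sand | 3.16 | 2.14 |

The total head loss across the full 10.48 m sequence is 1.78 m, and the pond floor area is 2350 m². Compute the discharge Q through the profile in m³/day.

1670

Flow is perpendicular to layering, so the layers act in series and the equivalent K is the thickness-weighted harmonic mean.
Total thickness L = 1.96 + 5.36 + 3.16 = 10.48 m.
Σ(b_i/K_i) = 1.96/9.71 + 5.36/6.44 + 3.16/2.14 = 2.511 d.
K_eq = L / Σ(b_i/K_i) = 10.48 / 2.511 = 4.174 m/day.
Q = K_eq · A · (Δh/L) = 4.174 × 2350 × (1.78/10.48) = 1666 m³/day.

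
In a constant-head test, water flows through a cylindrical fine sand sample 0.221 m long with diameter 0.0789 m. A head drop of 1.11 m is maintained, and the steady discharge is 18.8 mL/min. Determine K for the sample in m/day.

1.10

Cross-sectional area A = π·(d/2)² = π × (0.0789/2)² = 0.004889 m².
Convert discharge: 18.8 mL/min = 3.133e-07 m³/s.
Darcy's law rearranged: K = Q·L / (A·Δh) = 3.133e-07 × 0.221 / (0.004889 × 1.11) = 1.276e-05 m/s = 1.102 m/day.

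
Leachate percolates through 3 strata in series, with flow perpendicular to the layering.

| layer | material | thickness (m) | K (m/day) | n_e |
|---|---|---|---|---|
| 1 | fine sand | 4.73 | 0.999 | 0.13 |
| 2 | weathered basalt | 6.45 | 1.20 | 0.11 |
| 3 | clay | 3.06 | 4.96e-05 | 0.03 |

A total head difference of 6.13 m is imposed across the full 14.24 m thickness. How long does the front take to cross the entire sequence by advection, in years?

With flow normal to the layers, continuity requires the same specific discharge q through every layer.
Σ(b_i/K_i) = 4.73/0.999 + 6.45/1.20 + 3.06/4.96e-05 = 61704 d.
q = Δh / Σ(b_i/K_i) = 6.13 / 61704 = 9.935e-05 m/day.
In each layer the seepage velocity is v_i = q/n_i, so the layer transit time is t_i = b_i·n_i / q:
  layer 1 (fine sand): t_1 = 4.73 × 0.13 / 9.935e-05 = 6189 d
  layer 2 (weathered basalt): t_2 = 6.45 × 0.11 / 9.935e-05 = 7142 d
  layer 3 (clay): t_3 = 3.06 × 0.03 / 9.935e-05 = 924.0 d
Total t = Σ t_i = 14255 days = 39.03 years.

39.0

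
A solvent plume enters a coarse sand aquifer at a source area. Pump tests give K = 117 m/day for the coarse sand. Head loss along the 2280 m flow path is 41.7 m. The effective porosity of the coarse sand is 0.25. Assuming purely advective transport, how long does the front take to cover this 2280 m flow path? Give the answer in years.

Hydraulic gradient i = Δh / L = 41.7 / 2280 = 0.01829.
Darcy flux q = K · i = 117.0 × 0.01829 = 2.140 m/day.
Seepage velocity v = q / n_e = 2.140 / 0.25 = 8.559 m/day.
Travel time t = L / v = 2280 / 8.559 = 266.4 days = 0.7293 years.

0.729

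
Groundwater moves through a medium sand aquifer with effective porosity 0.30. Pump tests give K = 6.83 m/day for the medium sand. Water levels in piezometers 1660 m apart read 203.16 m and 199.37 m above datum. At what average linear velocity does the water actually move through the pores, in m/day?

Hydraulic gradient i = (203.16 − 199.37) / 1660 = 3.79 / 1660 = 0.002283.
Darcy flux q = K · i = 6.830 × 0.002283 = 0.01559 m/day.
Seepage velocity v = q / n_e = 0.01559 / 0.30 = 0.05198 m/day.

0.0520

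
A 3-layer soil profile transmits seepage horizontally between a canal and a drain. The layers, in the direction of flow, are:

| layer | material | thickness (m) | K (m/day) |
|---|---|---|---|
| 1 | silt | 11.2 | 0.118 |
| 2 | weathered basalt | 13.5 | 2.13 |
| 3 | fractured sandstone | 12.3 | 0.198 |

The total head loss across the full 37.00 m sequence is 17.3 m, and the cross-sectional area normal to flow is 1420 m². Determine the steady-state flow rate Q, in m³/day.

150

Flow is perpendicular to layering, so the layers act in series and the equivalent K is the thickness-weighted harmonic mean.
Total thickness L = 11.2 + 13.5 + 12.3 = 37.00 m.
Σ(b_i/K_i) = 11.2/0.118 + 13.5/2.13 + 12.3/0.198 = 163.4 d.
K_eq = L / Σ(b_i/K_i) = 37.00 / 163.4 = 0.2265 m/day.
Q = K_eq · A · (Δh/L) = 0.2265 × 1420 × (17.3/37.00) = 150.4 m³/day.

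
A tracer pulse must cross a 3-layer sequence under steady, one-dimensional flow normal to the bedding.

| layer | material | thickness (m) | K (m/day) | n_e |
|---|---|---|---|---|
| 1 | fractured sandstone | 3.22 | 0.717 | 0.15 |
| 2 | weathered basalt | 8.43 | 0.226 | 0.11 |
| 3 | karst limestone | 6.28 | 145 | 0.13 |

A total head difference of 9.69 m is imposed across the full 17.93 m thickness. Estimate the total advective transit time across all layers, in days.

9.61

With flow normal to the layers, continuity requires the same specific discharge q through every layer.
Σ(b_i/K_i) = 3.22/0.717 + 8.43/0.226 + 6.28/145 = 41.84 d.
q = Δh / Σ(b_i/K_i) = 9.69 / 41.84 = 0.2316 m/day.
In each layer the seepage velocity is v_i = q/n_i, so the layer transit time is t_i = b_i·n_i / q:
  layer 1 (fractured sandstone): t_1 = 3.22 × 0.15 / 0.2316 = 2.085 d
  layer 2 (weathered basalt): t_2 = 8.43 × 0.11 / 0.2316 = 4.003 d
  layer 3 (karst limestone): t_3 = 6.28 × 0.13 / 0.2316 = 3.525 d
Total t = Σ t_i = 9.613 days.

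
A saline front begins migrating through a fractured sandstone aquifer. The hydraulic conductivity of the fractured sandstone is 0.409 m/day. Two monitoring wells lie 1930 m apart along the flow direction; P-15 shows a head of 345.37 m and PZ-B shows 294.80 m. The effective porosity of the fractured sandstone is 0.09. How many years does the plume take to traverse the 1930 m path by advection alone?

Hydraulic gradient i = (345.37 − 294.80) / 1930 = 50.57 / 1930 = 0.02620.
Darcy flux q = K · i = 0.4090 × 0.02620 = 0.01072 m/day.
Seepage velocity v = q / n_e = 0.01072 / 0.09 = 0.1191 m/day.
Travel time t = L / v = 1930 / 0.1191 = 16208 days = 44.38 years.

44.4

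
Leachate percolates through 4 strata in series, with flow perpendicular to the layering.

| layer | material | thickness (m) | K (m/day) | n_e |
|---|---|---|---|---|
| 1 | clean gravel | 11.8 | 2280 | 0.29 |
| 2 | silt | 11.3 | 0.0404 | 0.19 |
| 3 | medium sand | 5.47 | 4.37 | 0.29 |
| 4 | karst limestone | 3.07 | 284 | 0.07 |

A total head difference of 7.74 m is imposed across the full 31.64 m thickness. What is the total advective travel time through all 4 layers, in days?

268

With flow normal to the layers, continuity requires the same specific discharge q through every layer.
Σ(b_i/K_i) = 11.8/2280 + 11.3/0.0404 + 5.47/4.37 + 3.07/284 = 281.0 d.
q = Δh / Σ(b_i/K_i) = 7.74 / 281.0 = 0.02755 m/day.
In each layer the seepage velocity is v_i = q/n_i, so the layer transit time is t_i = b_i·n_i / q:
  layer 1 (clean gravel): t_1 = 11.8 × 0.29 / 0.02755 = 124.2 d
  layer 2 (silt): t_2 = 11.3 × 0.19 / 0.02755 = 77.94 d
  layer 3 (medium sand): t_3 = 5.47 × 0.29 / 0.02755 = 57.58 d
  layer 4 (karst limestone): t_4 = 3.07 × 0.07 / 0.02755 = 7.801 d
Total t = Σ t_i = 267.5 days.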